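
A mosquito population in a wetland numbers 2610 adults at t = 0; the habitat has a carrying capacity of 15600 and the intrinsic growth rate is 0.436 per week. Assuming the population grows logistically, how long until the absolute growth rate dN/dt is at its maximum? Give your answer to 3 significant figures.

Logistic growth is fastest at N = K/2 = 7800.
A = (K − N₀)/N₀ = 4.977. Set K/(1 + A·e^(−rt)) = K/2 → A·e^(−rt) = 1.
e^(−0.436t) = 1/4.977 = 0.200924, so t = ln(4.977)/0.436 = 1.6048/0.436 = 3.6808.

3.68 weeks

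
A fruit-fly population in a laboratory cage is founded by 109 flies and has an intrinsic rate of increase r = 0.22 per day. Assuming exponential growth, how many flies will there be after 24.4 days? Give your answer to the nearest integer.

23373 flies

N(t) = N₀·e^(rt) = 109 × e^(0.22×24.4) = 109 × e^5.368.
e^5.368 ≈ 214.43, so N ≈ 109 × 214.43 = 23373.3.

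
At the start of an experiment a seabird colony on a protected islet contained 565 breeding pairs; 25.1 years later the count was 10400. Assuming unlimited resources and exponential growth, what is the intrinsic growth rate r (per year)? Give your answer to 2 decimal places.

0.12 per year

From N(t) = N₀·e^(rt): e^(r·25.1) = 10400/565 = 18.407.
r·25.1 = ln(18.407) = 2.9127, so r = 2.9127/25.1 = 0.11605.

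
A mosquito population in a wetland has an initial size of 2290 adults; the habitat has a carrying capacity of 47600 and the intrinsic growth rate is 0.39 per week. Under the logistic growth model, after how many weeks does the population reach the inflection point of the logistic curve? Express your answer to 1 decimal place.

Logistic growth is fastest at N = K/2 = 23800.
A = (K − N₀)/N₀ = 19.786. Set K/(1 + A·e^(−rt)) = K/2 → A·e^(−rt) = 1.
e^(−0.39t) = 1/19.786 = 0.0505407, so t = ln(19.786)/0.39 = 2.985/0.39 = 7.6538.

7.7 weeks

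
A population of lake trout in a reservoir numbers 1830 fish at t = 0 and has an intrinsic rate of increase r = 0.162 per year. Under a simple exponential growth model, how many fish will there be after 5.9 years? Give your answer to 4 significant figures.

4759 fish

N(t) = N₀·e^(rt) = 1830 × e^(0.162×5.9) = 1830 × e^0.9558.
e^0.9558 ≈ 2.6008, so N ≈ 1830 × 2.6008 = 4759.37.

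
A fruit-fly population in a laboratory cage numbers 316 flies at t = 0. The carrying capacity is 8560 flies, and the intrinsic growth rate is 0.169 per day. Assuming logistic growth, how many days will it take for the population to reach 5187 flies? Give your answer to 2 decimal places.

A = (K − N₀)/N₀ = (8560 − 316)/316 = 26.089.
Solve 8560/(1 + 26.089·e^(−0.169t)) = 5187: 1 + 26.089·e^(−0.169t) = 1.6503, so e^(−0.169t) = 0.0249258.
−0.169·t = ln(0.0249258) = -3.6919, so t = 3.6919/0.169 = 21.845.

21.85 days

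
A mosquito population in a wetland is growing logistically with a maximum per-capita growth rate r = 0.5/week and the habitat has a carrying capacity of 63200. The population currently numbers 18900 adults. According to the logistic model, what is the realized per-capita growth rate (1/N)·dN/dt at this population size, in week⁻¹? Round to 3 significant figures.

0.350 per week

(1/N)·dN/dt = r(1 − N/K) = 0.5 × (1 − 18900/63200).
= 0.5 × 0.70095 = 0.35047.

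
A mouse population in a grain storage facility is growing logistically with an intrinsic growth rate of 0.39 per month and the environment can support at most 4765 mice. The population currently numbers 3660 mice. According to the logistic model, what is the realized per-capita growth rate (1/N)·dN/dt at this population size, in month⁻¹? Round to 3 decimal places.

0.090 per month

(1/N)·dN/dt = r(1 − N/K) = 0.39 × (1 − 3660/4765).
= 0.39 × 0.2319 = 0.090441.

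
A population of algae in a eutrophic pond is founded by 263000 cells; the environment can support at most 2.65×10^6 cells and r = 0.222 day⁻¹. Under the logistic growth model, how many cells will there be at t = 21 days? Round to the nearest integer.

A = (K − N₀)/N₀ = (2.65×10^6 − 263000)/263000 = 9.076.
N(t) = K/(1 + A·e^(−rt)) = 2.65×10^6/(1 + 9.076×e^(−0.222×21)).
e^(−4.662) = 0.0094475; denominator = 1 + 9.076×0.0094475 = 1.0857.
N = 2.65×10^6/1.0857 = 2.440717×10^6.

2440717 cells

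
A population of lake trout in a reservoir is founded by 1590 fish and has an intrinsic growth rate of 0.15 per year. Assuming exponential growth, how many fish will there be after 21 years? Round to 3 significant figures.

37100 fish

N(t) = N₀·e^(rt) = 1590 × e^(0.15×21) = 1590 × e^3.15.
e^3.15 ≈ 23.336, so N ≈ 1590 × 23.336 = 37104.3.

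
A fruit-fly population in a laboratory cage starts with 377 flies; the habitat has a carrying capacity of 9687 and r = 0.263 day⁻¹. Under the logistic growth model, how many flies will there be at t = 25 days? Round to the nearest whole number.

A = (K − N₀)/N₀ = (9687 − 377)/377 = 24.695.
N(t) = K/(1 + A·e^(−rt)) = 9687/(1 + 24.695×e^(−0.263×25)).
e^(−6.575) = 0.0013948; denominator = 1 + 24.695×0.0013948 = 1.0344.
N = 9687/1.0344 = 9364.44.

9364 flies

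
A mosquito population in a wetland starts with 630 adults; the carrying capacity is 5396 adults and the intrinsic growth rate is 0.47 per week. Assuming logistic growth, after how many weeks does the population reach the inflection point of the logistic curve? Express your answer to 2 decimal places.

Logistic growth is fastest at N = K/2 = 2698.
A = (K − N₀)/N₀ = 7.5651. Set K/(1 + A·e^(−rt)) = K/2 → A·e^(−rt) = 1.
e^(−0.47t) = 1/7.5651 = 0.132186, so t = ln(7.5651)/0.47 = 2.0235/0.47 = 4.3054.

4.31 weeks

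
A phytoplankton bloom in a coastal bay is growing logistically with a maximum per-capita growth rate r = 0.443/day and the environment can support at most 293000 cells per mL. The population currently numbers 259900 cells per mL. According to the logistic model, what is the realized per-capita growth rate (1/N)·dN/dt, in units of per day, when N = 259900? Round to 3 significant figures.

0.0500 per day

(1/N)·dN/dt = r(1 − N/K) = 0.443 × (1 − 259900/293000).
= 0.443 × 0.11297 = 0.050045.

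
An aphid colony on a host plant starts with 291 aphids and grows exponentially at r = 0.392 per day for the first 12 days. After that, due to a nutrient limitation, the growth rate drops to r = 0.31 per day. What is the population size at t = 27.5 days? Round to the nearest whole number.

Phase 1: N(12) = 291·e^(0.392×12) = 291·e^4.704 = 32122.9.
Phase 2 runs for 27.5 − 12 = 15.5 days at r = 0.31.
N(27.5) = 32122.9·e^(0.31×15.5) = 32122.9·e^4.805 = 3.922828×10^6.

3922828 aphids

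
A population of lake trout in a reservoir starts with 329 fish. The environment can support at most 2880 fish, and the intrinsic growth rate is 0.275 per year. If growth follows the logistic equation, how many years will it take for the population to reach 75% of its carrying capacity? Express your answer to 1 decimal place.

A = (K − N₀)/N₀ = (2880 − 329)/329 = 7.7538.
Solve 2880/(1 + 7.7538·e^(−0.275t)) = 2160: 1 + 7.7538·e^(−0.275t) = 1.3333, so e^(−0.275t) = 0.0429897.
−0.275·t = ln(0.0429897) = -3.1468, so t = 3.1468/0.275 = 11.443.

11.4 years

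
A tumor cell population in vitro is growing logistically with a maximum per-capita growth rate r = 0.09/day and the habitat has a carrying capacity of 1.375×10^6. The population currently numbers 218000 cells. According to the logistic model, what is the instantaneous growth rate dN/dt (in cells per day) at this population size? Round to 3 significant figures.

16500 cells per day

dN/dt = rN(1 − N/K) = 0.09 × 218000 × (1 − 218000/1.375×10^6).
1 − 218000/1.375×10^6 = 0.84145; dN/dt = 0.09 × 218000 × 0.84145 = 16509.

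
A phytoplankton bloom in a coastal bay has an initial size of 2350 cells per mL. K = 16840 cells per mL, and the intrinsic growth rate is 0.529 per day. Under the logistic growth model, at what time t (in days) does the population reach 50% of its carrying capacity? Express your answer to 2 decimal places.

3.44 days

A = (K − N₀)/N₀ = (16840 − 2350)/2350 = 6.166.
Solve 16840/(1 + 6.166·e^(−0.529t)) = 8420: 1 + 6.166·e^(−0.529t) = 2, so e^(−0.529t) = 0.162181.
−0.529·t = ln(0.162181) = -1.819, so t = 1.819/0.529 = 3.4386.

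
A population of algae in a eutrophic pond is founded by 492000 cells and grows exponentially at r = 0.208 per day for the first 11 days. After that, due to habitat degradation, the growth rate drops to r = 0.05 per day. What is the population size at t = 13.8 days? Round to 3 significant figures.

5580000 cells

Phase 1: N(11) = 492000·e^(0.208×11) = 492000·e^2.288 = 4.848762×10^6.
Phase 2 runs for 13.8 − 11 = 2.8 days at r = 0.05.
N(13.8) = 4.848762×10^6·e^(0.05×2.8) = 4.848762×10^6·e^0.14 = 5.577404×10^6.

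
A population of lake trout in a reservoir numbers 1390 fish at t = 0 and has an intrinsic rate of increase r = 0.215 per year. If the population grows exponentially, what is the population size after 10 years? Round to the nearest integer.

N(t) = N₀·e^(rt) = 1390 × e^(0.215×10) = 1390 × e^2.15.
e^2.15 ≈ 8.5849, so N ≈ 1390 × 8.5849 = 11933.

11933 fish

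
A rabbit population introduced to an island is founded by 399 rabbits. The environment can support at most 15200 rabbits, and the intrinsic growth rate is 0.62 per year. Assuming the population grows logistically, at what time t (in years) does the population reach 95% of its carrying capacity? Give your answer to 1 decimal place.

A = (K − N₀)/N₀ = (15200 − 399)/399 = 37.095.
Solve 15200/(1 + 37.095·e^(−0.62t)) = 14440: 1 + 37.095·e^(−0.62t) = 1.0526, so e^(−0.62t) = 0.00141882.
−0.62·t = ln(0.00141882) = -6.5579, so t = 6.5579/0.62 = 10.577.

10.6 years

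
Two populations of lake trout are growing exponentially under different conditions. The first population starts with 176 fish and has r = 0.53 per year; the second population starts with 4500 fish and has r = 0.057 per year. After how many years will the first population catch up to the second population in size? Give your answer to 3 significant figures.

6.85 years

Set 176·e^(0.53t) = 4500·e^(0.057t).
e^((0.53 − 0.057)t) = 4500/176 → e^(0.473·t) = 25.568.
0.473·t = ln(25.568) = 3.2413, so t = 3.2413/0.473 = 6.8527.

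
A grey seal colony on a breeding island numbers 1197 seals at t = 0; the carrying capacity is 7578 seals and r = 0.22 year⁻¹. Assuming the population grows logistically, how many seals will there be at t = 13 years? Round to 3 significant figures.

A = (K − N₀)/N₀ = (7578 − 1197)/1197 = 5.3308.
N(t) = K/(1 + A·e^(−rt)) = 7578/(1 + 5.3308×e^(−0.22×13)).
e^(−2.86) = 0.057269; denominator = 1 + 5.3308×0.057269 = 1.3053.
N = 7578/1.3053 = 5805.61.

5810 seals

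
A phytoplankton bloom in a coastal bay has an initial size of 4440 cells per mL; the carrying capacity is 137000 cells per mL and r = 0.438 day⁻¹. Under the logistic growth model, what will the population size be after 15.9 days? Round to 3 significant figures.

133000 cells per mL

A = (K − N₀)/N₀ = (137000 − 4440)/4440 = 29.856.
N(t) = K/(1 + A·e^(−rt)) = 137000/(1 + 29.856×e^(−0.438×15.9)).
e^(−6.964) = 0.00094512; denominator = 1 + 29.856×0.00094512 = 1.0282.
N = 137000/1.0282 = 133240.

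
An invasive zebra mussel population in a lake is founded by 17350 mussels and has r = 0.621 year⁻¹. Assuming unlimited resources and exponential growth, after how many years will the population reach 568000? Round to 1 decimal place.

5.6 years

Set N₀·e^(rt) = 568000: e^(0.621·t) = 568000/17350 = 32.738.
0.621·t = ln(32.738) = 3.4885, so t = 3.4885/0.621 = 5.6176.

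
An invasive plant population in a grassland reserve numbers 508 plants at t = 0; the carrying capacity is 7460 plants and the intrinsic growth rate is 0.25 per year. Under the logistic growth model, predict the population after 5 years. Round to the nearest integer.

1516 plants

A = (K − N₀)/N₀ = (7460 − 508)/508 = 13.685.
N(t) = K/(1 + A·e^(−rt)) = 7460/(1 + 13.685×e^(−0.25×5)).
e^(−1.25) = 0.2865; denominator = 1 + 13.685×0.2865 = 4.9208.
N = 7460/4.9208 = 1516.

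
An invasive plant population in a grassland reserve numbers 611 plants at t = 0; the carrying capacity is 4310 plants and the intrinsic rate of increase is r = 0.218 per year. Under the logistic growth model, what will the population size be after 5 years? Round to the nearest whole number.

1420 plants

A = (K − N₀)/N₀ = (4310 − 611)/611 = 6.054.
N(t) = K/(1 + A·e^(−rt)) = 4310/(1 + 6.054×e^(−0.218×5)).
e^(−1.09) = 0.33622; denominator = 1 + 6.054×0.33622 = 3.0355.
N = 4310/3.0355 = 1419.88.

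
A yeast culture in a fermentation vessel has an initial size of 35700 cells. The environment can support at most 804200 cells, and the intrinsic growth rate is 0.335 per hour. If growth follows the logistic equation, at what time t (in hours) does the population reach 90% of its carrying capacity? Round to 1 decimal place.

A = (K − N₀)/N₀ = (804200 − 35700)/35700 = 21.527.
Solve 804200/(1 + 21.527·e^(−0.335t)) = 723780: 1 + 21.527·e^(−0.335t) = 1.1111, so e^(−0.335t) = 0.00516157.
−0.335·t = ln(0.00516157) = -5.2665, so t = 5.2665/0.335 = 15.721.

15.7 hours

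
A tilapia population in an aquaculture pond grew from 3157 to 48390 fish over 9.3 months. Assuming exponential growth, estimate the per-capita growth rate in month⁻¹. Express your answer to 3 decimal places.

From N(t) = N₀·e^(rt): e^(r·9.3) = 48390/3157 = 15.328.
r·9.3 = ln(15.328) = 2.7297, so r = 2.7297/9.3 = 0.29351.

0.294 per month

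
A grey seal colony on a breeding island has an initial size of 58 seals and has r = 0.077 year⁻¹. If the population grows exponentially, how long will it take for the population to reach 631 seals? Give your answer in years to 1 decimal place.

Set N₀·e^(rt) = 631: e^(0.077·t) = 631/58 = 10.879.
0.077·t = ln(10.879) = 2.3869, so t = 2.3869/0.077 = 30.998.

31.0 years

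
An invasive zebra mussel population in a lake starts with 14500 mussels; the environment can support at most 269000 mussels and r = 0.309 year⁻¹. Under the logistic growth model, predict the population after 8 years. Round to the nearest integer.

108396 mussels

A = (K − N₀)/N₀ = (269000 − 14500)/14500 = 17.552.
N(t) = K/(1 + A·e^(−rt)) = 269000/(1 + 17.552×e^(−0.309×8)).
e^(−2.472) = 0.084416; denominator = 1 + 17.552×0.084416 = 2.4816.
N = 269000/2.4816 = 108396.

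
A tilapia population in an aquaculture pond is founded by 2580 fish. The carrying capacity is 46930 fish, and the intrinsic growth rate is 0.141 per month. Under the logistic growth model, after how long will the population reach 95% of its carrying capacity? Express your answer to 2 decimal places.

A = (K − N₀)/N₀ = (46930 − 2580)/2580 = 17.19.
Solve 46930/(1 + 17.19·e^(−0.141t)) = 44583.5: 1 + 17.19·e^(−0.141t) = 1.0526, so e^(−0.141t) = 0.00306177.
−0.141·t = ln(0.00306177) = -5.7888, so t = 5.7888/0.141 = 41.055.

41.06 months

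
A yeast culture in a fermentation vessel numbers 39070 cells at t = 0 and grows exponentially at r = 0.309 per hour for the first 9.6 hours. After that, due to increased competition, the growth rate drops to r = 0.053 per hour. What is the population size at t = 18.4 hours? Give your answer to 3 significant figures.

1210000 cells

Phase 1: N(9.6) = 39070·e^(0.309×9.6) = 39070·e^2.966 = 758813.
Phase 2 runs for 18.4 − 9.6 = 8.8 hours at r = 0.053.
N(18.4) = 758813·e^(0.053×8.8) = 758813·e^0.4664 = 1.209733×10^6.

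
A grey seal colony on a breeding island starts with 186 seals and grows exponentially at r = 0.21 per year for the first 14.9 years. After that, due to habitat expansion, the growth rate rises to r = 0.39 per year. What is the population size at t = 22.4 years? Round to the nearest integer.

79201 seals

Phase 1: N(14.9) = 186·e^(0.21×14.9) = 186·e^3.129 = 4250.31.
Phase 2 runs for 22.4 − 14.9 = 7.5 years at r = 0.39.
N(22.4) = 4250.31·e^(0.39×7.5) = 4250.31·e^2.925 = 79201.2.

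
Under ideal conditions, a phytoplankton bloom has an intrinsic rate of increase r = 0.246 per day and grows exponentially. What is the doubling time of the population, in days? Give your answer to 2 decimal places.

Doubling time t_d = ln(2)/r = 0.6931/0.246 = 2.8177.

2.82 days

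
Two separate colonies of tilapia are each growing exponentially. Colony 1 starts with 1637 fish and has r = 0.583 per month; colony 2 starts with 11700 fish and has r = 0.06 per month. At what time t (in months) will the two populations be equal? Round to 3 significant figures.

Set 1637·e^(0.583t) = 11700·e^(0.06t).
e^((0.583 − 0.06)t) = 11700/1637 → e^(0.523·t) = 7.1472.
0.523·t = ln(7.1472) = 1.9667, so t = 1.9667/0.523 = 3.7605.

3.76 months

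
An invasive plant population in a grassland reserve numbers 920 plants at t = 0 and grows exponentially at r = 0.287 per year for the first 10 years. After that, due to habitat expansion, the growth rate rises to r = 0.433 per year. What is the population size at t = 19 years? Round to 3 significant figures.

799000 plants

Phase 1: N(10) = 920·e^(0.287×10) = 920·e^2.87 = 16226.1.
Phase 2 runs for 19 − 10 = 9 years at r = 0.433.
N(19) = 16226.1·e^(0.433×9) = 16226.1·e^3.897 = 799206.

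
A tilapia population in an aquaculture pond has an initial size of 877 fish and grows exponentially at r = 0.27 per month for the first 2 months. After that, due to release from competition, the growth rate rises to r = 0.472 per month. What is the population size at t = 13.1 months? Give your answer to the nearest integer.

Phase 1: N(2) = 877·e^(0.27×2) = 877·e^0.54 = 1504.94.
Phase 2 runs for 13.1 − 2 = 11.1 months at r = 0.472.
N(13.1) = 1504.94·e^(0.472×11.1) = 1504.94·e^5.239 = 283710.

283710 fish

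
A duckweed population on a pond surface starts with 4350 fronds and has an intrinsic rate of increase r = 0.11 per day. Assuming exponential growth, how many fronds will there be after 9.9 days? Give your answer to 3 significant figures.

N(t) = N₀·e^(rt) = 4350 × e^(0.11×9.9) = 4350 × e^1.089.
e^1.089 ≈ 2.9713, so N ≈ 4350 × 2.9713 = 12925.2.

12900 fronds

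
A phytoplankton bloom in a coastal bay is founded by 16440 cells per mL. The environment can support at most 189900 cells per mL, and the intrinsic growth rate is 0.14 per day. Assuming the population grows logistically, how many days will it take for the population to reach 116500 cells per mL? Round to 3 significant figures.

20.1 days

A = (K − N₀)/N₀ = (189900 − 16440)/16440 = 10.551.
Solve 189900/(1 + 10.551·e^(−0.14t)) = 116500: 1 + 10.551·e^(−0.14t) = 1.63, so e^(−0.14t) = 0.0597135.
−0.14·t = ln(0.0597135) = -2.8182, so t = 2.8182/0.14 = 20.13.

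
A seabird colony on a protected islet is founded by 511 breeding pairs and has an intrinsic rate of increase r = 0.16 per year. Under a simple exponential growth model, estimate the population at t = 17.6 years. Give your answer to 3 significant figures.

8540 breeding pairs

N(t) = N₀·e^(rt) = 511 × e^(0.16×17.6) = 511 × e^2.816.
e^2.816 ≈ 16.71, so N ≈ 511 × 16.71 = 8538.75.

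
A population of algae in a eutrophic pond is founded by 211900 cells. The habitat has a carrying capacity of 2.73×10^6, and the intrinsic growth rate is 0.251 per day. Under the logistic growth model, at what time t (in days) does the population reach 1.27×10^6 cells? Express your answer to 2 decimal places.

A = (K − N₀)/N₀ = (2.73×10^6 − 211900)/211900 = 11.883.
Solve 2.73×10^6/(1 + 11.883·e^(−0.251t)) = 1.27×10^6: 1 + 11.883·e^(−0.251t) = 2.1496, so e^(−0.251t) = 0.0967402.
−0.251·t = ln(0.0967402) = -2.3357, so t = 2.3357/0.251 = 9.3057.

9.31 days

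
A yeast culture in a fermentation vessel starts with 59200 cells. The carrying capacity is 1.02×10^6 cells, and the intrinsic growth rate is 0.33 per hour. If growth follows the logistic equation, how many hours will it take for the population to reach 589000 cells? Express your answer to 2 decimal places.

A = (K − N₀)/N₀ = (1.02×10^6 − 59200)/59200 = 16.23.
Solve 1.02×10^6/(1 + 16.23·e^(−0.33t)) = 589000: 1 + 16.23·e^(−0.33t) = 1.7317, so e^(−0.33t) = 0.0450869.
−0.33·t = ln(0.0450869) = -3.0992, so t = 3.0992/0.33 = 9.3914.

9.39 hours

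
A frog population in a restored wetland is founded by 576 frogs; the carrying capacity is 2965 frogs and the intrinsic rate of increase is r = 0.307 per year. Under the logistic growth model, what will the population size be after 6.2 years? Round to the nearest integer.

1832 frogs

A = (K − N₀)/N₀ = (2965 − 576)/576 = 4.1476.
N(t) = K/(1 + A·e^(−rt)) = 2965/(1 + 4.1476×e^(−0.307×6.2)).
e^(−1.903) = 0.14906; denominator = 1 + 4.1476×0.14906 = 1.6182.
N = 2965/1.6182 = 1832.24.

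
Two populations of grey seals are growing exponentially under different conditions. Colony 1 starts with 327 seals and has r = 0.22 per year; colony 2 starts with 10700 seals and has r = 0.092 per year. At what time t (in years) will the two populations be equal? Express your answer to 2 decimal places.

Set 327·e^(0.22t) = 10700·e^(0.092t).
e^((0.22 − 0.092)t) = 10700/327 → e^(0.128·t) = 32.722.
0.128·t = ln(32.722) = 3.488, so t = 3.488/0.128 = 27.25.

27.25 years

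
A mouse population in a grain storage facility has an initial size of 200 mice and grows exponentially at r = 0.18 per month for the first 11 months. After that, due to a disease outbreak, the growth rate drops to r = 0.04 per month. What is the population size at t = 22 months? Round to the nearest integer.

2249 mice

Phase 1: N(11) = 200·e^(0.18×11) = 200·e^1.98 = 1448.55.
Phase 2 runs for 22 − 11 = 11 months at r = 0.04.
N(22) = 1448.55·e^(0.04×11) = 1448.55·e^0.44 = 2249.17.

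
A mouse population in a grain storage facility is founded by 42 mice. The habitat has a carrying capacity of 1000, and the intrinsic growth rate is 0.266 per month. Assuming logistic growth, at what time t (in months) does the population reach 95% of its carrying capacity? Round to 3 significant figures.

A = (K − N₀)/N₀ = (1000 − 42)/42 = 22.81.
Solve 1000/(1 + 22.81·e^(−0.266t)) = 950: 1 + 22.81·e^(−0.266t) = 1.0526, so e^(−0.266t) = 0.00230744.
−0.266·t = ln(0.00230744) = -6.0716, so t = 6.0716/0.266 = 22.826.

22.8 months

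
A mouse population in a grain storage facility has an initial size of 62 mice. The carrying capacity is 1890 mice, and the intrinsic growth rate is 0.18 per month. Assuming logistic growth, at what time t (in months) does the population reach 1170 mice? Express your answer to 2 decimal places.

A = (K − N₀)/N₀ = (1890 − 62)/62 = 29.484.
Solve 1890/(1 + 29.484·e^(−0.18t)) = 1170: 1 + 29.484·e^(−0.18t) = 1.6154, so e^(−0.18t) = 0.0208719.
−0.18·t = ln(0.0208719) = -3.8694, so t = 3.8694/0.18 = 21.496.

21.50 months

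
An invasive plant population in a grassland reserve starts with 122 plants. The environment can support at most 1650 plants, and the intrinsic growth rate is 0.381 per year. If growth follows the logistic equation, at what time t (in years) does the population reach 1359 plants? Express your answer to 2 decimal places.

10.68 years

A = (K − N₀)/N₀ = (1650 − 122)/122 = 12.525.
Solve 1650/(1 + 12.525·e^(−0.381t)) = 1359: 1 + 12.525·e^(−0.381t) = 1.2141, so e^(−0.381t) = 0.0170966.
−0.381·t = ln(0.0170966) = -4.0689, so t = 4.0689/0.381 = 10.679.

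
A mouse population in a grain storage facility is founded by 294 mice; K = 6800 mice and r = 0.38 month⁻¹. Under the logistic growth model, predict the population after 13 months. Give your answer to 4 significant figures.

5871 mice

A = (K − N₀)/N₀ = (6800 − 294)/294 = 22.129.
N(t) = K/(1 + A·e^(−rt)) = 6800/(1 + 22.129×e^(−0.38×13)).
e^(−4.94) = 0.0071546; denominator = 1 + 22.129×0.0071546 = 1.1583.
N = 6800/1.1583 = 5870.54.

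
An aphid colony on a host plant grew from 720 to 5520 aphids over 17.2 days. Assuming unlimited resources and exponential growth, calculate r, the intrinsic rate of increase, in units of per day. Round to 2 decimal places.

0.12 per day

From N(t) = N₀·e^(rt): e^(r·17.2) = 5520/720 = 7.6667.
r·17.2 = ln(7.6667) = 2.0369, so r = 2.0369/17.2 = 0.11842.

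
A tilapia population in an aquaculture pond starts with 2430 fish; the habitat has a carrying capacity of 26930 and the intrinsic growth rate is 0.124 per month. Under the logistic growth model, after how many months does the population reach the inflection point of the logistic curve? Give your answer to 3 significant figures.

Logistic growth is fastest at N = K/2 = 13465.
A = (K − N₀)/N₀ = 10.082. Set K/(1 + A·e^(−rt)) = K/2 → A·e^(−rt) = 1.
e^(−0.124t) = 1/10.082 = 0.0991837, so t = ln(10.082)/0.124 = 2.3108/0.124 = 18.635.

18.6 months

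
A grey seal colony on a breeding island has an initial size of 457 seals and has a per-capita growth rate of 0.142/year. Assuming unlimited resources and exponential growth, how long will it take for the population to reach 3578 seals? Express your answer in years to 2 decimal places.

Set N₀·e^(rt) = 3578: e^(0.142·t) = 3578/457 = 7.8293.
0.142·t = ln(7.8293) = 2.0579, so t = 2.0579/0.142 = 14.492.

14.49 years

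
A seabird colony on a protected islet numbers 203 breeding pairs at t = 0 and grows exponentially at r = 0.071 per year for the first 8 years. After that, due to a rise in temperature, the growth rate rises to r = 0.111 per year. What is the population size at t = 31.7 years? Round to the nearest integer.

Phase 1: N(8) = 203·e^(0.071×8) = 203·e^0.568 = 358.241.
Phase 2 runs for 31.7 − 8 = 23.7 years at r = 0.111.
N(31.7) = 358.241·e^(0.111×23.7) = 358.241·e^2.631 = 4973.63.

4974 breeding pairs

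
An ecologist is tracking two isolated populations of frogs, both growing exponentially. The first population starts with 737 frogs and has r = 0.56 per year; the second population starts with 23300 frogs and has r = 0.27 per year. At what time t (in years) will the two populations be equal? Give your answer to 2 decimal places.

11.91 years

Set 737·e^(0.56t) = 23300·e^(0.27t).
e^((0.56 − 0.27)t) = 23300/737 → e^(0.29·t) = 31.615.
0.29·t = ln(31.615) = 3.4536, so t = 3.4536/0.29 = 11.909.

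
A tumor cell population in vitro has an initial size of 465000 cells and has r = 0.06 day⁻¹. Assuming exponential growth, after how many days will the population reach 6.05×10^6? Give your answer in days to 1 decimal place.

Set N₀·e^(rt) = 6.05×10^6: e^(0.06·t) = 6.05×10^6/465000 = 13.011.
0.06·t = ln(13.011) = 2.5658, so t = 2.5658/0.06 = 42.763.

42.8 days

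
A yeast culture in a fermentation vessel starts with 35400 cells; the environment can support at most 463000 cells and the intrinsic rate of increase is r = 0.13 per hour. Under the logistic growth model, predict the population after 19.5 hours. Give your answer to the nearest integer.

A = (K − N₀)/N₀ = (463000 − 35400)/35400 = 12.079.
N(t) = K/(1 + A·e^(−rt)) = 463000/(1 + 12.079×e^(−0.13×19.5)).
e^(−2.535) = 0.079262; denominator = 1 + 12.079×0.079262 = 1.9574.
N = 463000/1.9574 = 236537.

236537 cells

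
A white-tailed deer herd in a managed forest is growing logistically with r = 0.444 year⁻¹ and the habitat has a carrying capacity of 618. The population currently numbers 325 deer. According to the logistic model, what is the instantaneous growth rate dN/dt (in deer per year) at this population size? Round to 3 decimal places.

68.414 deer per year

dN/dt = rN(1 − N/K) = 0.444 × 325 × (1 − 325/618).
1 − 325/618 = 0.47411; dN/dt = 0.444 × 325 × 0.47411 = 68.414.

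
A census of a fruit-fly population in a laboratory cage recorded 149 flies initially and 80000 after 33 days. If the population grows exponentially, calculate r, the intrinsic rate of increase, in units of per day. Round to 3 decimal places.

0.190 per day

From N(t) = N₀·e^(rt): e^(r·33) = 80000/149 = 536.91.
r·33 = ln(536.91) = 6.2858, so r = 6.2858/33 = 0.19048.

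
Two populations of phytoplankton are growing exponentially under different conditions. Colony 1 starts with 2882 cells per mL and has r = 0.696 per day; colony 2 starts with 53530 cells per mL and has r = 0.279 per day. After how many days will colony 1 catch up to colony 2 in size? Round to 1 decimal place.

Set 2882·e^(0.696t) = 53530·e^(0.279t).
e^((0.696 − 0.279)t) = 53530/2882 → e^(0.417·t) = 18.574.
0.417·t = ln(18.574) = 2.9218, so t = 2.9218/0.417 = 7.0066.

7.0 days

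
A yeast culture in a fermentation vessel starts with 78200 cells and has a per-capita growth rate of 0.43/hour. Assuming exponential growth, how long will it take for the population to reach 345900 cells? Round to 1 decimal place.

Set N₀·e^(rt) = 345900: e^(0.43·t) = 345900/78200 = 4.4233.
0.43·t = ln(4.4233) = 1.4869, so t = 1.4869/0.43 = 3.4579.

3.5 hours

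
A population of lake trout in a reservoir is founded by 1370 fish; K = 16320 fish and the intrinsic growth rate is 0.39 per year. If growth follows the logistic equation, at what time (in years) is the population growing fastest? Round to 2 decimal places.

6.13 years

Logistic growth is fastest at N = K/2 = 8160.
A = (K − N₀)/N₀ = 10.912. Set K/(1 + A·e^(−rt)) = K/2 → A·e^(−rt) = 1.
e^(−0.39t) = 1/10.912 = 0.0916388, so t = ln(10.912)/0.39 = 2.3899/0.39 = 6.128.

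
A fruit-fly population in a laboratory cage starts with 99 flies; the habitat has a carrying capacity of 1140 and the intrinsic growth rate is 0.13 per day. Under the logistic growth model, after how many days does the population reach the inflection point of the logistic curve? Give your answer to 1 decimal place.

Logistic growth is fastest at N = K/2 = 570.
A = (K − N₀)/N₀ = 10.515. Set K/(1 + A·e^(−rt)) = K/2 → A·e^(−rt) = 1.
e^(−0.13t) = 1/10.515 = 0.0951009, so t = ln(10.515)/0.13 = 2.3528/0.13 = 18.099.

18.1 days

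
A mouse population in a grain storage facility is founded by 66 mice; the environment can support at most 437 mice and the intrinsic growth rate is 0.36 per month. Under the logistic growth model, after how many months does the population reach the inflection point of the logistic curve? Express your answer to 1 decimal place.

Logistic growth is fastest at N = K/2 = 218.5.
A = (K − N₀)/N₀ = 5.6212. Set K/(1 + A·e^(−rt)) = K/2 → A·e^(−rt) = 1.
e^(−0.36t) = 1/5.6212 = 0.177898, so t = ln(5.6212)/0.36 = 1.7265/0.36 = 4.796.

4.8 months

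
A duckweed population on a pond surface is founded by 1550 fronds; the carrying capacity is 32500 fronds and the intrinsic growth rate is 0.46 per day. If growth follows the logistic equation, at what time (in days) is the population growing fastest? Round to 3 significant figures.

Logistic growth is fastest at N = K/2 = 16250.
A = (K − N₀)/N₀ = 19.968. Set K/(1 + A·e^(−rt)) = K/2 → A·e^(−rt) = 1.
e^(−0.46t) = 1/19.968 = 0.0500808, so t = ln(19.968)/0.46 = 2.9941/0.46 = 6.509.

6.51 days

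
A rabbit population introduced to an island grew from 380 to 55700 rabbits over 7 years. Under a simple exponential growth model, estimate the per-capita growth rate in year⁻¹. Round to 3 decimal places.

From N(t) = N₀·e^(rt): e^(r·7) = 55700/380 = 146.58.
r·7 = ln(146.58) = 4.9876, so r = 4.9876/7 = 0.71251.

0.713 per year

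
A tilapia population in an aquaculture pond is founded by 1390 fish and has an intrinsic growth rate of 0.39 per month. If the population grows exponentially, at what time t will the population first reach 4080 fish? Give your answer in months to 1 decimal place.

2.8 months

Set N₀·e^(rt) = 4080: e^(0.39·t) = 4080/1390 = 2.9353.
0.39·t = ln(2.9353) = 1.0768, so t = 1.0768/0.39 = 2.761.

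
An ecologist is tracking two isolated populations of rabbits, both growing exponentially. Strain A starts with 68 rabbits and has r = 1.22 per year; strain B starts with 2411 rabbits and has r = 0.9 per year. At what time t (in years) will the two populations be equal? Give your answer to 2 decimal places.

11.15 years

Set 68·e^(1.22t) = 2411·e^(0.9t).
e^((1.22 − 0.9)t) = 2411/68 → e^(0.32·t) = 35.456.
0.32·t = ln(35.456) = 3.5683, so t = 3.5683/0.32 = 11.151.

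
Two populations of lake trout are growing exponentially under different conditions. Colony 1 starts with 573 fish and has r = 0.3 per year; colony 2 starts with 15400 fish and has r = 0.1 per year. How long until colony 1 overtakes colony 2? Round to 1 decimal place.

Set 573·e^(0.3t) = 15400·e^(0.1t).
e^((0.3 − 0.1)t) = 15400/573 → e^(0.2·t) = 26.876.
0.2·t = ln(26.876) = 3.2912, so t = 3.2912/0.2 = 16.456.

16.5 years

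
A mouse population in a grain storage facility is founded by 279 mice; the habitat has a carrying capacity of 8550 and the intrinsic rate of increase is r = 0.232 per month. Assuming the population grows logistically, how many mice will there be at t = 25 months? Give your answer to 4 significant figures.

A = (K − N₀)/N₀ = (8550 − 279)/279 = 29.645.
N(t) = K/(1 + A·e^(−rt)) = 8550/(1 + 29.645×e^(−0.232×25)).
e^(−5.8) = 0.0030276; denominator = 1 + 29.645×0.0030276 = 1.0898.
N = 8550/1.0898 = 7845.82.

7846 mice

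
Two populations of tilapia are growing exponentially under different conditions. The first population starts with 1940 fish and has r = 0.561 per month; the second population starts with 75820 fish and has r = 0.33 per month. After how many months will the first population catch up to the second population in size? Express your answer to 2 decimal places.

15.87 months

Set 1940·e^(0.561t) = 75820·e^(0.33t).
e^((0.561 − 0.33)t) = 75820/1940 → e^(0.231·t) = 39.082.
0.231·t = ln(39.082) = 3.6657, so t = 3.6657/0.231 = 15.869.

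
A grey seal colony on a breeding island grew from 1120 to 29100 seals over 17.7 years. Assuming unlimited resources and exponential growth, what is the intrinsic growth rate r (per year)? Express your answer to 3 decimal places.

0.184 per year

From N(t) = N₀·e^(rt): e^(r·17.7) = 29100/1120 = 25.982.
r·17.7 = ln(25.982) = 3.2574, so r = 3.2574/17.7 = 0.18403.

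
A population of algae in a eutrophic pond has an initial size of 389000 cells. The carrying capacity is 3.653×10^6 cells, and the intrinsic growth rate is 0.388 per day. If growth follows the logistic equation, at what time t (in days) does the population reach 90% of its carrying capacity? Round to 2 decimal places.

A = (K − N₀)/N₀ = (3.653×10^6 − 389000)/389000 = 8.3907.
Solve 3.653×10^6/(1 + 8.3907·e^(−0.388t)) = 3.2877×10^6: 1 + 8.3907·e^(−0.388t) = 1.1111, so e^(−0.388t) = 0.0132421.
−0.388·t = ln(0.0132421) = -4.3244, so t = 4.3244/0.388 = 11.145.

11.15 days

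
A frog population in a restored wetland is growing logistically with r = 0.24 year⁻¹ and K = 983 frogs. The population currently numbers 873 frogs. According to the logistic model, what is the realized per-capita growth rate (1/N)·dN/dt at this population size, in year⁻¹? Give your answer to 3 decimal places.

(1/N)·dN/dt = r(1 − N/K) = 0.24 × (1 − 873/983).
= 0.24 × 0.1119 = 0.026857.

0.027 per year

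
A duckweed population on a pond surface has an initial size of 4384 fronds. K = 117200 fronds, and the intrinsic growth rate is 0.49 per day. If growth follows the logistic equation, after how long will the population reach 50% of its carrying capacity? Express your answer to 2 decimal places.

A = (K − N₀)/N₀ = (117200 − 4384)/4384 = 25.734.
Solve 117200/(1 + 25.734·e^(−0.49t)) = 58600: 1 + 25.734·e^(−0.49t) = 2, so e^(−0.49t) = 0.0388597.
−0.49·t = ln(0.0388597) = -3.2478, so t = 3.2478/0.49 = 6.6282.

6.63 days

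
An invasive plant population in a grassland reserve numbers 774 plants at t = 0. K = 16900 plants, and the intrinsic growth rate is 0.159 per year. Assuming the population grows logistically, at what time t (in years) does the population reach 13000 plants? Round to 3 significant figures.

A = (K − N₀)/N₀ = (16900 − 774)/774 = 20.835.
Solve 16900/(1 + 20.835·e^(−0.159t)) = 13000: 1 + 20.835·e^(−0.159t) = 1.3, so e^(−0.159t) = 0.0143991.
−0.159·t = ln(0.0143991) = -4.2406, so t = 4.2406/0.159 = 26.67.

26.7 years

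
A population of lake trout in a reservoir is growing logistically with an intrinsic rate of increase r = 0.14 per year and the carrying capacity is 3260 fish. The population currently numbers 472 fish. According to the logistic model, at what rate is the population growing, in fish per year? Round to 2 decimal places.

dN/dt = rN(1 − N/K) = 0.14 × 472 × (1 − 472/3260).
1 − 472/3260 = 0.85521; dN/dt = 0.14 × 472 × 0.85521 = 56.513.

56.51 fish per year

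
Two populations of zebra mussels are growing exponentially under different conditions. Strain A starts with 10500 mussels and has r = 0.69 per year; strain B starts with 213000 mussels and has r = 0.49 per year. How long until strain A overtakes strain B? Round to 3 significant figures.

15.0 years

Set 10500·e^(0.69t) = 213000·e^(0.49t).
e^((0.69 − 0.49)t) = 213000/10500 → e^(0.2·t) = 20.286.
0.2·t = ln(20.286) = 3.0099, so t = 3.0099/0.2 = 15.05.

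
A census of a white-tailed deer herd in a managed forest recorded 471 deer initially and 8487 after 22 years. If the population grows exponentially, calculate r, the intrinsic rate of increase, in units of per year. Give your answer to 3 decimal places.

0.131 per year

From N(t) = N₀·e^(rt): e^(r·22) = 8487/471 = 18.019.
r·22 = ln(18.019) = 2.8914, so r = 2.8914/22 = 0.13143.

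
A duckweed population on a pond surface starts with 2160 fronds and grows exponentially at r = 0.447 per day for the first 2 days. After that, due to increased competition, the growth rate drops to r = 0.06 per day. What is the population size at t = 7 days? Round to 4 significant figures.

Phase 1: N(2) = 2160·e^(0.447×2) = 2160·e^0.894 = 5280.96.
Phase 2 runs for 7 − 2 = 5 days at r = 0.06.
N(7) = 5280.96·e^(0.06×5) = 5280.96·e^0.3 = 7128.55.

7129 fronds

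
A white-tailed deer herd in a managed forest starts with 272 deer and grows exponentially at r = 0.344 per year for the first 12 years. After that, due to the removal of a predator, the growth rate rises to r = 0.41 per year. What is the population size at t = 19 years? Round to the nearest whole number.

297688 deer

Phase 1: N(12) = 272·e^(0.344×12) = 272·e^4.128 = 16878.6.
Phase 2 runs for 19 − 12 = 7 years at r = 0.41.
N(19) = 16878.6·e^(0.41×7) = 16878.6·e^2.87 = 297688.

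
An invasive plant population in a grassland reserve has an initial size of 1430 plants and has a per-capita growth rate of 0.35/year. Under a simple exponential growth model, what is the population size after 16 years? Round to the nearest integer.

N(t) = N₀·e^(rt) = 1430 × e^(0.35×16) = 1430 × e^5.6.
e^5.6 ≈ 270.43, so N ≈ 1430 × 270.43 = 386710.

386710 plants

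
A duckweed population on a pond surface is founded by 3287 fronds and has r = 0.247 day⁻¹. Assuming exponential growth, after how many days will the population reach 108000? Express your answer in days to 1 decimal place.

14.1 days

Set N₀·e^(rt) = 108000: e^(0.247·t) = 108000/3287 = 32.857.
0.247·t = ln(32.857) = 3.4922, so t = 3.4922/0.247 = 14.138.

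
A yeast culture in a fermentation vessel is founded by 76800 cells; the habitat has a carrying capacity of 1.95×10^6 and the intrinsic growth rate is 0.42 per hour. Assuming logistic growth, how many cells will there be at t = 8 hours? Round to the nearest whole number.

A = (K − N₀)/N₀ = (1.95×10^6 − 76800)/76800 = 24.391.
N(t) = K/(1 + A·e^(−rt)) = 1.95×10^6/(1 + 24.391×e^(−0.42×8)).
e^(−3.36) = 0.034735; denominator = 1 + 24.391×0.034735 = 1.8472.
N = 1.95×10^6/1.8472 = 1.055643×10^6.

1055643 cells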